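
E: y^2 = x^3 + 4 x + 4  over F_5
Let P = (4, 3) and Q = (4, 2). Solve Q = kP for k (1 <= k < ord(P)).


Enumerate multiples of P until we hit Q = (4, 2):
  1P = (4, 3)
  2P = (1, 3)
  3P = (0, 2)
  4P = (2, 0)
  5P = (0, 3)
  6P = (1, 2)
  7P = (4, 2)
Match found at i = 7.

k = 7


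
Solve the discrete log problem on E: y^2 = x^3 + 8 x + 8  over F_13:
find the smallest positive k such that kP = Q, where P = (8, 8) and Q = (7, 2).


Enumerate multiples of P until we hit Q = (7, 2):
  1P = (8, 8)
  2P = (7, 11)
  3P = (7, 2)
Match found at i = 3.

k = 3


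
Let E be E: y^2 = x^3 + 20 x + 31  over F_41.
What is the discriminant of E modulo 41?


4 a^3 + 27 b^2 = 4*20^3 + 27*31^2 = 32000 + 25947 = 57947
Delta = -16 * (57947) = -927152
Delta mod 41 = 22

Delta = 22 (mod 41)


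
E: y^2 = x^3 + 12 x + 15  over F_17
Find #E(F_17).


For each x in F_17, count y with y^2 = x^3 + 12 x + 15 mod 17:
  x = 0: RHS = 15, y in [7, 10]  -> 2 point(s)
  x = 2: RHS = 13, y in [8, 9]  -> 2 point(s)
  x = 4: RHS = 8, y in [5, 12]  -> 2 point(s)
  x = 5: RHS = 13, y in [8, 9]  -> 2 point(s)
  x = 7: RHS = 0, y in [0]  -> 1 point(s)
  x = 9: RHS = 2, y in [6, 11]  -> 2 point(s)
  x = 10: RHS = 13, y in [8, 9]  -> 2 point(s)
  x = 11: RHS = 16, y in [4, 13]  -> 2 point(s)
  x = 12: RHS = 0, y in [0]  -> 1 point(s)
  x = 15: RHS = 0, y in [0]  -> 1 point(s)
  x = 16: RHS = 2, y in [6, 11]  -> 2 point(s)
Affine points: 19. Add the point at infinity: total = 20.

#E(F_17) = 20


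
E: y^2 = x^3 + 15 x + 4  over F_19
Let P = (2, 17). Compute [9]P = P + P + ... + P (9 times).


k = 9 = 1001_2 (binary, LSB first: 1001)
Double-and-add from P = (2, 17):
  bit 0 = 1: acc = O + (2, 17) = (2, 17)
  bit 1 = 0: acc unchanged = (2, 17)
  bit 2 = 0: acc unchanged = (2, 17)
  bit 3 = 1: acc = (2, 17) + (3, 0) = (18, 8)

9P = (18, 8)


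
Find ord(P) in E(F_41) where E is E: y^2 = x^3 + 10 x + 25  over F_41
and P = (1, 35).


Compute successive multiples of P until we hit O:
  1P = (1, 35)
  2P = (8, 17)
  3P = (11, 20)
  4P = (21, 36)
  5P = (23, 9)
  6P = (35, 35)
  7P = (5, 6)
  8P = (3, 0)
  ... (continuing to 16P)
  16P = O

ord(P) = 16


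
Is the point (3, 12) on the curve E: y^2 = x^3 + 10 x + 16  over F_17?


Check whether y^2 = x^3 + 10 x + 16 (mod 17) for (x, y) = (3, 12).
LHS: y^2 = 12^2 mod 17 = 8
RHS: x^3 + 10 x + 16 = 3^3 + 10*3 + 16 mod 17 = 5
LHS != RHS

No, not on the curve


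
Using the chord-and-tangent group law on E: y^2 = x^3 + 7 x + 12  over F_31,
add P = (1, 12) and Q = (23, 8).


P != Q, so use the chord formula.
s = (y2 - y1) / (x2 - x1) = (27) / (22) mod 31 = 28
x3 = s^2 - x1 - x2 mod 31 = 28^2 - 1 - 23 = 16
y3 = s (x1 - x3) - y1 mod 31 = 28 * (1 - 16) - 12 = 2

P + Q = (16, 2)


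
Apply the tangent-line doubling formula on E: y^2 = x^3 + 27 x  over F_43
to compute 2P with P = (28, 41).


Doubling: s = (3 x1^2 + a) / (2 y1)
s = (3*28^2 + 27) / (2*41) mod 43 = 18
x3 = s^2 - 2 x1 mod 43 = 18^2 - 2*28 = 10
y3 = s (x1 - x3) - y1 mod 43 = 18 * (28 - 10) - 41 = 25

2P = (10, 25)


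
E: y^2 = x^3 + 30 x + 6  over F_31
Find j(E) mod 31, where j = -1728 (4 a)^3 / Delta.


Delta = -16(4 a^3 + 27 b^2) mod 31 = 12
-1728 * (4 a)^3 = -1728 * (4*30)^3 mod 31 = 15
j = 15 * 12^(-1) mod 31 = 9

j = 9 (mod 31)


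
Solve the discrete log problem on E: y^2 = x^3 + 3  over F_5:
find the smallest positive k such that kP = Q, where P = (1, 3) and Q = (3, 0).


Enumerate multiples of P until we hit Q = (3, 0):
  1P = (1, 3)
  2P = (2, 4)
  3P = (3, 0)
Match found at i = 3.

k = 3


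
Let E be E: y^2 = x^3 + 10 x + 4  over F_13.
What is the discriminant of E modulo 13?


4 a^3 + 27 b^2 = 4*10^3 + 27*4^2 = 4000 + 432 = 4432
Delta = -16 * (4432) = -70912
Delta mod 13 = 3

Delta = 3 (mod 13)


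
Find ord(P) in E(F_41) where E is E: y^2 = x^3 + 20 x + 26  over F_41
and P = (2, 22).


Compute successive multiples of P until we hit O:
  1P = (2, 22)
  2P = (5, 28)
  3P = (38, 29)
  4P = (21, 21)
  5P = (23, 5)
  6P = (24, 29)
  7P = (14, 4)
  8P = (17, 21)
  ... (continuing to 44P)
  44P = O

ord(P) = 44


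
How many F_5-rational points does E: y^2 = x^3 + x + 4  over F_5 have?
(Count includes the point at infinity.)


For each x in F_5, count y with y^2 = x^3 + 1 x + 4 mod 5:
  x = 0: RHS = 4, y in [2, 3]  -> 2 point(s)
  x = 1: RHS = 1, y in [1, 4]  -> 2 point(s)
  x = 2: RHS = 4, y in [2, 3]  -> 2 point(s)
  x = 3: RHS = 4, y in [2, 3]  -> 2 point(s)
Affine points: 8. Add the point at infinity: total = 9.

#E(F_5) = 9


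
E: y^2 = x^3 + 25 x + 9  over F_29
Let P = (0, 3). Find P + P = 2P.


Doubling: s = (3 x1^2 + a) / (2 y1)
s = (3*0^2 + 25) / (2*3) mod 29 = 9
x3 = s^2 - 2 x1 mod 29 = 9^2 - 2*0 = 23
y3 = s (x1 - x3) - y1 mod 29 = 9 * (0 - 23) - 3 = 22

2P = (23, 22)


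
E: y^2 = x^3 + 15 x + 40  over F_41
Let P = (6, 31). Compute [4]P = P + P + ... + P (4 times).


k = 4 = 100_2 (binary, LSB first: 001)
Double-and-add from P = (6, 31):
  bit 0 = 0: acc unchanged = O
  bit 1 = 0: acc unchanged = O
  bit 2 = 1: acc = O + (6, 10) = (6, 10)

4P = (6, 10)


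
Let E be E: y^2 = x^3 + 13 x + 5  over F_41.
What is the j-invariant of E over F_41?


Delta = -16(4 a^3 + 27 b^2) mod 41 = 5
-1728 * (4 a)^3 = -1728 * (4*13)^3 mod 41 = 9
j = 9 * 5^(-1) mod 41 = 10

j = 10 (mod 41)


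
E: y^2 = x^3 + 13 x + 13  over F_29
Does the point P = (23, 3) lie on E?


Check whether y^2 = x^3 + 13 x + 13 (mod 29) for (x, y) = (23, 3).
LHS: y^2 = 3^2 mod 29 = 9
RHS: x^3 + 13 x + 13 = 23^3 + 13*23 + 13 mod 29 = 9
LHS = RHS

Yes, on the curve


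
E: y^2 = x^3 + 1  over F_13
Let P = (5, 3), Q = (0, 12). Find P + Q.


P != Q, so use the chord formula.
s = (y2 - y1) / (x2 - x1) = (9) / (8) mod 13 = 6
x3 = s^2 - x1 - x2 mod 13 = 6^2 - 5 - 0 = 5
y3 = s (x1 - x3) - y1 mod 13 = 6 * (5 - 5) - 3 = 10

P + Q = (5, 10)


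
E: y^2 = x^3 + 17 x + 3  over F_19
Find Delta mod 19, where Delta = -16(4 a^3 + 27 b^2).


4 a^3 + 27 b^2 = 4*17^3 + 27*3^2 = 19652 + 243 = 19895
Delta = -16 * (19895) = -318320
Delta mod 19 = 6

Delta = 6 (mod 19)


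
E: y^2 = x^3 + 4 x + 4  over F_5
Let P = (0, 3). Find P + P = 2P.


Doubling: s = (3 x1^2 + a) / (2 y1)
s = (3*0^2 + 4) / (2*3) mod 5 = 4
x3 = s^2 - 2 x1 mod 5 = 4^2 - 2*0 = 1
y3 = s (x1 - x3) - y1 mod 5 = 4 * (0 - 1) - 3 = 3

2P = (1, 3)


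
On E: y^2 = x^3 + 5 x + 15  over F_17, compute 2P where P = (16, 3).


k = 2 = 10_2 (binary, LSB first: 01)
Double-and-add from P = (16, 3):
  bit 0 = 0: acc unchanged = O
  bit 1 = 1: acc = O + (0, 7) = (0, 7)

2P = (0, 7)


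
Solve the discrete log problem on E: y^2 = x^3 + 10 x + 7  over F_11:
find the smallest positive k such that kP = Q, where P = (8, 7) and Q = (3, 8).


Enumerate multiples of P until we hit Q = (3, 8):
  1P = (8, 7)
  2P = (9, 10)
  3P = (3, 8)
Match found at i = 3.

k = 3


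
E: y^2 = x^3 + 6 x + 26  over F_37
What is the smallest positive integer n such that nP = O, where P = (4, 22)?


Compute successive multiples of P until we hit O:
  1P = (4, 22)
  2P = (13, 9)
  3P = (23, 26)
  4P = (0, 10)
  5P = (5, 12)
  6P = (17, 34)
  7P = (7, 35)
  8P = (16, 0)
  ... (continuing to 16P)
  16P = O

ord(P) = 16


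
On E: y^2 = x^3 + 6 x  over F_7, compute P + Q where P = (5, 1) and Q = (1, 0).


P != Q, so use the chord formula.
s = (y2 - y1) / (x2 - x1) = (6) / (3) mod 7 = 2
x3 = s^2 - x1 - x2 mod 7 = 2^2 - 5 - 1 = 5
y3 = s (x1 - x3) - y1 mod 7 = 2 * (5 - 5) - 1 = 6

P + Q = (5, 6)


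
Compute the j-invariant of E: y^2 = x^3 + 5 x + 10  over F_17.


Delta = -16(4 a^3 + 27 b^2) mod 17 = 4
-1728 * (4 a)^3 = -1728 * (4*5)^3 mod 17 = 9
j = 9 * 4^(-1) mod 17 = 15

j = 15 (mod 17)


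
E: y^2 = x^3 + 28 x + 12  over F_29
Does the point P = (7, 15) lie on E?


Check whether y^2 = x^3 + 28 x + 12 (mod 29) for (x, y) = (7, 15).
LHS: y^2 = 15^2 mod 29 = 22
RHS: x^3 + 28 x + 12 = 7^3 + 28*7 + 12 mod 29 = 0
LHS != RHS

No, not on the curve


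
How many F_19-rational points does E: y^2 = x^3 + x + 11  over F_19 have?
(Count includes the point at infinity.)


For each x in F_19, count y with y^2 = x^3 + 1 x + 11 mod 19:
  x = 0: RHS = 11, y in [7, 12]  -> 2 point(s)
  x = 6: RHS = 5, y in [9, 10]  -> 2 point(s)
  x = 7: RHS = 0, y in [0]  -> 1 point(s)
  x = 11: RHS = 4, y in [2, 17]  -> 2 point(s)
  x = 13: RHS = 17, y in [6, 13]  -> 2 point(s)
  x = 15: RHS = 0, y in [0]  -> 1 point(s)
  x = 16: RHS = 0, y in [0]  -> 1 point(s)
  x = 17: RHS = 1, y in [1, 18]  -> 2 point(s)
  x = 18: RHS = 9, y in [3, 16]  -> 2 point(s)
Affine points: 15. Add the point at infinity: total = 16.

#E(F_19) = 16


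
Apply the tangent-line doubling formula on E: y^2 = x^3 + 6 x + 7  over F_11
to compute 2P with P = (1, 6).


Doubling: s = (3 x1^2 + a) / (2 y1)
s = (3*1^2 + 6) / (2*6) mod 11 = 9
x3 = s^2 - 2 x1 mod 11 = 9^2 - 2*1 = 2
y3 = s (x1 - x3) - y1 mod 11 = 9 * (1 - 2) - 6 = 7

2P = (2, 7)


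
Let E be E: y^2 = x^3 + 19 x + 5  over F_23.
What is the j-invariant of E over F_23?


Delta = -16(4 a^3 + 27 b^2) mod 23 = 12
-1728 * (4 a)^3 = -1728 * (4*19)^3 mod 23 = 6
j = 6 * 12^(-1) mod 23 = 12

j = 12 (mod 23)


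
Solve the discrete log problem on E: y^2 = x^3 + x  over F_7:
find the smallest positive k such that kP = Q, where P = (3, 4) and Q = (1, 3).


Enumerate multiples of P until we hit Q = (1, 3):
  1P = (3, 4)
  2P = (1, 3)
Match found at i = 2.

k = 2


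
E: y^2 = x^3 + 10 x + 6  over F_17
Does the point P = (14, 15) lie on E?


Check whether y^2 = x^3 + 10 x + 6 (mod 17) for (x, y) = (14, 15).
LHS: y^2 = 15^2 mod 17 = 4
RHS: x^3 + 10 x + 6 = 14^3 + 10*14 + 6 mod 17 = 0
LHS != RHS

No, not on the curve


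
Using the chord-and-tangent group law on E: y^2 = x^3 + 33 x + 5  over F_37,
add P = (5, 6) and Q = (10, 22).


P != Q, so use the chord formula.
s = (y2 - y1) / (x2 - x1) = (16) / (5) mod 37 = 18
x3 = s^2 - x1 - x2 mod 37 = 18^2 - 5 - 10 = 13
y3 = s (x1 - x3) - y1 mod 37 = 18 * (5 - 13) - 6 = 35

P + Q = (13, 35)


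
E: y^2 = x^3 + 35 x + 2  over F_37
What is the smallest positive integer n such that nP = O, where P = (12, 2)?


Compute successive multiples of P until we hit O:
  1P = (12, 2)
  2P = (16, 12)
  3P = (6, 13)
  4P = (9, 11)
  5P = (25, 0)
  6P = (9, 26)
  7P = (6, 24)
  8P = (16, 25)
  ... (continuing to 10P)
  10P = O

ord(P) = 10


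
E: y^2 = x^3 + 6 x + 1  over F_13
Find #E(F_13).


For each x in F_13, count y with y^2 = x^3 + 6 x + 1 mod 13:
  x = 0: RHS = 1, y in [1, 12]  -> 2 point(s)
  x = 5: RHS = 0, y in [0]  -> 1 point(s)
  x = 7: RHS = 9, y in [3, 10]  -> 2 point(s)
  x = 9: RHS = 4, y in [2, 11]  -> 2 point(s)
Affine points: 7. Add the point at infinity: total = 8.

#E(F_13) = 8


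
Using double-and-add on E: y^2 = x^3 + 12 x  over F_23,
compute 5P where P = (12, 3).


k = 5 = 101_2 (binary, LSB first: 101)
Double-and-add from P = (12, 3):
  bit 0 = 1: acc = O + (12, 3) = (12, 3)
  bit 1 = 0: acc unchanged = (12, 3)
  bit 2 = 1: acc = (12, 3) + (1, 17) = (12, 20)

5P = (12, 20)


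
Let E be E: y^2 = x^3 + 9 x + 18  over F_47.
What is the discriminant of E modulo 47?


4 a^3 + 27 b^2 = 4*9^3 + 27*18^2 = 2916 + 8748 = 11664
Delta = -16 * (11664) = -186624
Delta mod 47 = 13

Delta = 13 (mod 47)


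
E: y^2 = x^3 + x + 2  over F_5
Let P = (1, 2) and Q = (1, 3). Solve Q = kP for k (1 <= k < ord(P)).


Enumerate multiples of P until we hit Q = (1, 3):
  1P = (1, 2)
  2P = (4, 0)
  3P = (1, 3)
Match found at i = 3.

k = 3


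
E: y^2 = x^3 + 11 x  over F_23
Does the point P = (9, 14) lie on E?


Check whether y^2 = x^3 + 11 x + 0 (mod 23) for (x, y) = (9, 14).
LHS: y^2 = 14^2 mod 23 = 12
RHS: x^3 + 11 x + 0 = 9^3 + 11*9 + 0 mod 23 = 0
LHS != RHS

No, not on the curve


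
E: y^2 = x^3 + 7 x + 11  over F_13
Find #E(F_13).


For each x in F_13, count y with y^2 = x^3 + 7 x + 11 mod 13:
  x = 4: RHS = 12, y in [5, 8]  -> 2 point(s)
  x = 6: RHS = 9, y in [3, 10]  -> 2 point(s)
  x = 7: RHS = 0, y in [0]  -> 1 point(s)
  x = 9: RHS = 10, y in [6, 7]  -> 2 point(s)
  x = 12: RHS = 3, y in [4, 9]  -> 2 point(s)
Affine points: 9. Add the point at infinity: total = 10.

#E(F_13) = 10


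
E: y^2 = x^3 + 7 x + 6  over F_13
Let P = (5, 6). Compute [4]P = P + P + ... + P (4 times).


k = 4 = 100_2 (binary, LSB first: 001)
Double-and-add from P = (5, 6):
  bit 0 = 0: acc unchanged = O
  bit 1 = 0: acc unchanged = O
  bit 2 = 1: acc = O + (11, 6) = (11, 6)

4P = (11, 6)


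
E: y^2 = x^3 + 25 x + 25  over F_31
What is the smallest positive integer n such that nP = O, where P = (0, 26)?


Compute successive multiples of P until we hit O:
  1P = (0, 26)
  2P = (14, 9)
  3P = (18, 18)
  4P = (22, 1)
  5P = (6, 9)
  6P = (27, 4)
  7P = (11, 22)
  8P = (25, 0)
  ... (continuing to 16P)
  16P = O

ord(P) = 16


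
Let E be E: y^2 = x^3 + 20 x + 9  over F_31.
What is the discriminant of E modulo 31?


4 a^3 + 27 b^2 = 4*20^3 + 27*9^2 = 32000 + 2187 = 34187
Delta = -16 * (34187) = -546992
Delta mod 31 = 3

Delta = 3 (mod 31)


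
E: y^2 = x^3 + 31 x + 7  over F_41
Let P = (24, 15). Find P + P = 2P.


Doubling: s = (3 x1^2 + a) / (2 y1)
s = (3*24^2 + 31) / (2*15) mod 41 = 19
x3 = s^2 - 2 x1 mod 41 = 19^2 - 2*24 = 26
y3 = s (x1 - x3) - y1 mod 41 = 19 * (24 - 26) - 15 = 29

2P = (26, 29)


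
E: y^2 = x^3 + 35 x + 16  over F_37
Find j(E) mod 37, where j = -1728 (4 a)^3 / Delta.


Delta = -16(4 a^3 + 27 b^2) mod 37 = 32
-1728 * (4 a)^3 = -1728 * (4*35)^3 mod 37 = 29
j = 29 * 32^(-1) mod 37 = 9

j = 9 (mod 37)


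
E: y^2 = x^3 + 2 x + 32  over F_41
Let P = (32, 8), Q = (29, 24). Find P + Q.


P != Q, so use the chord formula.
s = (y2 - y1) / (x2 - x1) = (16) / (38) mod 41 = 22
x3 = s^2 - x1 - x2 mod 41 = 22^2 - 32 - 29 = 13
y3 = s (x1 - x3) - y1 mod 41 = 22 * (32 - 13) - 8 = 0

P + Q = (13, 0)


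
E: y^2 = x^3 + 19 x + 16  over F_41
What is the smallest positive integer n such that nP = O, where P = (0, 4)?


Compute successive multiples of P until we hit O:
  1P = (0, 4)
  2P = (5, 20)
  3P = (20, 14)
  4P = (11, 11)
  5P = (26, 13)
  6P = (17, 39)
  7P = (1, 6)
  8P = (3, 31)
  ... (continuing to 26P)
  26P = O

ord(P) = 26


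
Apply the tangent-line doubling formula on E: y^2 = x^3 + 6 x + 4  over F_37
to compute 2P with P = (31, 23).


Doubling: s = (3 x1^2 + a) / (2 y1)
s = (3*31^2 + 6) / (2*23) mod 37 = 25
x3 = s^2 - 2 x1 mod 37 = 25^2 - 2*31 = 8
y3 = s (x1 - x3) - y1 mod 37 = 25 * (31 - 8) - 23 = 34

2P = (8, 34)


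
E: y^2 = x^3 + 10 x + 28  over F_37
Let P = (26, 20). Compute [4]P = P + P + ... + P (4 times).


k = 4 = 100_2 (binary, LSB first: 001)
Double-and-add from P = (26, 20):
  bit 0 = 0: acc unchanged = O
  bit 1 = 0: acc unchanged = O
  bit 2 = 1: acc = O + (32, 36) = (32, 36)

4P = (32, 36)


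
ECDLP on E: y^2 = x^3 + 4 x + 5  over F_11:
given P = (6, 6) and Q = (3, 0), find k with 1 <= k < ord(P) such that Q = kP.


Enumerate multiples of P until we hit Q = (3, 0):
  1P = (6, 6)
  2P = (3, 0)
Match found at i = 2.

k = 2


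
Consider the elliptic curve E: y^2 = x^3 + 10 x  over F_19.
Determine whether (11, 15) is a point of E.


Check whether y^2 = x^3 + 10 x + 0 (mod 19) for (x, y) = (11, 15).
LHS: y^2 = 15^2 mod 19 = 16
RHS: x^3 + 10 x + 0 = 11^3 + 10*11 + 0 mod 19 = 16
LHS = RHS

Yes, on the curve


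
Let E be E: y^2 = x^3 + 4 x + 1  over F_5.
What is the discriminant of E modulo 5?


4 a^3 + 27 b^2 = 4*4^3 + 27*1^2 = 256 + 27 = 283
Delta = -16 * (283) = -4528
Delta mod 5 = 2

Delta = 2 (mod 5)


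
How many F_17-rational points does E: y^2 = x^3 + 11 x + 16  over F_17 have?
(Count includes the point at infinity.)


For each x in F_17, count y with y^2 = x^3 + 11 x + 16 mod 17:
  x = 0: RHS = 16, y in [4, 13]  -> 2 point(s)
  x = 3: RHS = 8, y in [5, 12]  -> 2 point(s)
  x = 5: RHS = 9, y in [3, 14]  -> 2 point(s)
  x = 6: RHS = 9, y in [3, 14]  -> 2 point(s)
  x = 8: RHS = 4, y in [2, 15]  -> 2 point(s)
  x = 10: RHS = 4, y in [2, 15]  -> 2 point(s)
  x = 16: RHS = 4, y in [2, 15]  -> 2 point(s)
Affine points: 14. Add the point at infinity: total = 15.

#E(F_17) = 15


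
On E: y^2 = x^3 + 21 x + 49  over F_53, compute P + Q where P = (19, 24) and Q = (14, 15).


P != Q, so use the chord formula.
s = (y2 - y1) / (x2 - x1) = (44) / (48) mod 53 = 23
x3 = s^2 - x1 - x2 mod 53 = 23^2 - 19 - 14 = 19
y3 = s (x1 - x3) - y1 mod 53 = 23 * (19 - 19) - 24 = 29

P + Q = (19, 29)


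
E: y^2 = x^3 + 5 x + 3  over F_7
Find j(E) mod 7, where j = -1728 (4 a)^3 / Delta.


Delta = -16(4 a^3 + 27 b^2) mod 7 = 5
-1728 * (4 a)^3 = -1728 * (4*5)^3 mod 7 = 6
j = 6 * 5^(-1) mod 7 = 4

j = 4 (mod 7)


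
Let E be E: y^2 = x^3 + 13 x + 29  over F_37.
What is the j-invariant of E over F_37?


Delta = -16(4 a^3 + 27 b^2) mod 37 = 20
-1728 * (4 a)^3 = -1728 * (4*13)^3 mod 37 = 14
j = 14 * 20^(-1) mod 37 = 34

j = 34 (mod 37)


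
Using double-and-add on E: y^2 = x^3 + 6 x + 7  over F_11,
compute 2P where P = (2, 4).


k = 2 = 10_2 (binary, LSB first: 01)
Double-and-add from P = (2, 4):
  bit 0 = 0: acc unchanged = O
  bit 1 = 1: acc = O + (10, 0) = (10, 0)

2P = (10, 0)


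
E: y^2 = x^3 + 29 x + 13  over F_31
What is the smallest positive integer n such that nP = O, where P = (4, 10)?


Compute successive multiples of P until we hit O:
  1P = (4, 10)
  2P = (10, 1)
  3P = (27, 9)
  4P = (16, 4)
  5P = (19, 13)
  6P = (13, 13)
  7P = (21, 5)
  8P = (24, 5)
  ... (continuing to 34P)
  34P = O

ord(P) = 34


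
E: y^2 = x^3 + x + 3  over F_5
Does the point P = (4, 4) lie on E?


Check whether y^2 = x^3 + 1 x + 3 (mod 5) for (x, y) = (4, 4).
LHS: y^2 = 4^2 mod 5 = 1
RHS: x^3 + 1 x + 3 = 4^3 + 1*4 + 3 mod 5 = 1
LHS = RHS

Yes, on the curve


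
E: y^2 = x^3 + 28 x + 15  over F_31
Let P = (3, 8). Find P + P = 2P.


Doubling: s = (3 x1^2 + a) / (2 y1)
s = (3*3^2 + 28) / (2*8) mod 31 = 17
x3 = s^2 - 2 x1 mod 31 = 17^2 - 2*3 = 4
y3 = s (x1 - x3) - y1 mod 31 = 17 * (3 - 4) - 8 = 6

2P = (4, 6)


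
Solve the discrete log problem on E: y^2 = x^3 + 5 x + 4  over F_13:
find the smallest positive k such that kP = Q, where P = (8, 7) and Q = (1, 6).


Enumerate multiples of P until we hit Q = (1, 6):
  1P = (8, 7)
  2P = (1, 7)
  3P = (4, 6)
  4P = (10, 12)
  5P = (11, 5)
  6P = (6, 9)
  7P = (0, 11)
  8P = (2, 3)
  9P = (2, 10)
  10P = (0, 2)
  11P = (6, 4)
  12P = (11, 8)
  13P = (10, 1)
  14P = (4, 7)
  15P = (1, 6)
Match found at i = 15.

k = 15


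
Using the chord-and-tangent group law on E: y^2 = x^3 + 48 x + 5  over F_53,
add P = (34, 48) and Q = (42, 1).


P != Q, so use the chord formula.
s = (y2 - y1) / (x2 - x1) = (6) / (8) mod 53 = 14
x3 = s^2 - x1 - x2 mod 53 = 14^2 - 34 - 42 = 14
y3 = s (x1 - x3) - y1 mod 53 = 14 * (34 - 14) - 48 = 20

P + Q = (14, 20)


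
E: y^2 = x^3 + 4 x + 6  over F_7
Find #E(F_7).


For each x in F_7, count y with y^2 = x^3 + 4 x + 6 mod 7:
  x = 1: RHS = 4, y in [2, 5]  -> 2 point(s)
  x = 2: RHS = 1, y in [1, 6]  -> 2 point(s)
  x = 4: RHS = 2, y in [3, 4]  -> 2 point(s)
  x = 5: RHS = 4, y in [2, 5]  -> 2 point(s)
  x = 6: RHS = 1, y in [1, 6]  -> 2 point(s)
Affine points: 10. Add the point at infinity: total = 11.

#E(F_7) = 11


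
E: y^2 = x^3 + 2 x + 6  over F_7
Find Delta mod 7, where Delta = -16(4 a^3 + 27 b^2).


4 a^3 + 27 b^2 = 4*2^3 + 27*6^2 = 32 + 972 = 1004
Delta = -16 * (1004) = -16064
Delta mod 7 = 1

Delta = 1 (mod 7)


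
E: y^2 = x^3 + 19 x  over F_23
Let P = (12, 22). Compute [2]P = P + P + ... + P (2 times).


k = 2 = 10_2 (binary, LSB first: 01)
Double-and-add from P = (12, 22):
  bit 0 = 0: acc unchanged = O
  bit 1 = 1: acc = O + (2, 0) = (2, 0)

2P = (2, 0)


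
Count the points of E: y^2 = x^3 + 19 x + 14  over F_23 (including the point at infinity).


For each x in F_23, count y with y^2 = x^3 + 19 x + 14 mod 23:
  x = 3: RHS = 6, y in [11, 12]  -> 2 point(s)
  x = 4: RHS = 16, y in [4, 19]  -> 2 point(s)
  x = 5: RHS = 4, y in [2, 21]  -> 2 point(s)
  x = 10: RHS = 8, y in [10, 13]  -> 2 point(s)
  x = 11: RHS = 13, y in [6, 17]  -> 2 point(s)
  x = 17: RHS = 6, y in [11, 12]  -> 2 point(s)
  x = 18: RHS = 1, y in [1, 22]  -> 2 point(s)
  x = 19: RHS = 12, y in [9, 14]  -> 2 point(s)
Affine points: 16. Add the point at infinity: total = 17.

#E(F_23) = 17


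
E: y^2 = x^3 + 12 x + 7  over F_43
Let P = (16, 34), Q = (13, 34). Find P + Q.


P != Q, so use the chord formula.
s = (y2 - y1) / (x2 - x1) = (0) / (40) mod 43 = 0
x3 = s^2 - x1 - x2 mod 43 = 0^2 - 16 - 13 = 14
y3 = s (x1 - x3) - y1 mod 43 = 0 * (16 - 14) - 34 = 9

P + Q = (14, 9)


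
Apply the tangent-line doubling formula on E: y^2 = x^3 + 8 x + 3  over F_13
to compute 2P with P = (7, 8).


Doubling: s = (3 x1^2 + a) / (2 y1)
s = (3*7^2 + 8) / (2*8) mod 13 = 4
x3 = s^2 - 2 x1 mod 13 = 4^2 - 2*7 = 2
y3 = s (x1 - x3) - y1 mod 13 = 4 * (7 - 2) - 8 = 12

2P = (2, 12)


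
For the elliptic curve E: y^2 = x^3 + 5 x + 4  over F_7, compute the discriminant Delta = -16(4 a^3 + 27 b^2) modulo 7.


4 a^3 + 27 b^2 = 4*5^3 + 27*4^2 = 500 + 432 = 932
Delta = -16 * (932) = -14912
Delta mod 7 = 5

Delta = 5 (mod 7)


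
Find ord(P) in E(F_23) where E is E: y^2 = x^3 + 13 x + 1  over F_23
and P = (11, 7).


Compute successive multiples of P until we hit O:
  1P = (11, 7)
  2P = (14, 11)
  3P = (10, 2)
  4P = (4, 5)
  5P = (17, 11)
  6P = (21, 17)
  7P = (15, 12)
  8P = (0, 1)
  ... (continuing to 26P)
  26P = O

ord(P) = 26


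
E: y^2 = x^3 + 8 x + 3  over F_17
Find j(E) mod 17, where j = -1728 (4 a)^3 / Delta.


Delta = -16(4 a^3 + 27 b^2) mod 17 = 13
-1728 * (4 a)^3 = -1728 * (4*8)^3 mod 17 = 3
j = 3 * 13^(-1) mod 17 = 12

j = 12 (mod 17)


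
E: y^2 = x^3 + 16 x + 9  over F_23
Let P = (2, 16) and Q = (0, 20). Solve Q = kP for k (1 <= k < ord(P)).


Enumerate multiples of P until we hit Q = (0, 20):
  1P = (2, 16)
  2P = (0, 3)
  3P = (0, 20)
Match found at i = 3.

k = 3


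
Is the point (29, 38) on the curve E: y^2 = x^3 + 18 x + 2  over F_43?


Check whether y^2 = x^3 + 18 x + 2 (mod 43) for (x, y) = (29, 38).
LHS: y^2 = 38^2 mod 43 = 25
RHS: x^3 + 18 x + 2 = 29^3 + 18*29 + 2 mod 43 = 16
LHS != RHS

No, not on the curve


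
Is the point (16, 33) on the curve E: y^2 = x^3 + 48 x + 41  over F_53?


Check whether y^2 = x^3 + 48 x + 41 (mod 53) for (x, y) = (16, 33).
LHS: y^2 = 33^2 mod 53 = 29
RHS: x^3 + 48 x + 41 = 16^3 + 48*16 + 41 mod 53 = 29
LHS = RHS

Yes, on the curve


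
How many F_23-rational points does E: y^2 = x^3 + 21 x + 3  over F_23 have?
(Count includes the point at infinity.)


For each x in F_23, count y with y^2 = x^3 + 21 x + 3 mod 23:
  x = 0: RHS = 3, y in [7, 16]  -> 2 point(s)
  x = 1: RHS = 2, y in [5, 18]  -> 2 point(s)
  x = 3: RHS = 1, y in [1, 22]  -> 2 point(s)
  x = 4: RHS = 13, y in [6, 17]  -> 2 point(s)
  x = 5: RHS = 3, y in [7, 16]  -> 2 point(s)
  x = 6: RHS = 0, y in [0]  -> 1 point(s)
  x = 8: RHS = 16, y in [4, 19]  -> 2 point(s)
  x = 9: RHS = 1, y in [1, 22]  -> 2 point(s)
  x = 11: RHS = 1, y in [1, 22]  -> 2 point(s)
  x = 13: RHS = 12, y in [9, 14]  -> 2 point(s)
  x = 15: RHS = 13, y in [6, 17]  -> 2 point(s)
  x = 17: RHS = 6, y in [11, 12]  -> 2 point(s)
  x = 18: RHS = 3, y in [7, 16]  -> 2 point(s)
  x = 19: RHS = 16, y in [4, 19]  -> 2 point(s)
  x = 22: RHS = 4, y in [2, 21]  -> 2 point(s)
Affine points: 29. Add the point at infinity: total = 30.

#E(F_23) = 30


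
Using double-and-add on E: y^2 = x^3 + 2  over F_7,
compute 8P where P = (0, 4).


k = 8 = 1000_2 (binary, LSB first: 0001)
Double-and-add from P = (0, 4):
  bit 0 = 0: acc unchanged = O
  bit 1 = 0: acc unchanged = O
  bit 2 = 0: acc unchanged = O
  bit 3 = 1: acc = O + (0, 3) = (0, 3)

8P = (0, 3)


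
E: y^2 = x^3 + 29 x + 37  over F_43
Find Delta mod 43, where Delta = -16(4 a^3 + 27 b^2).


4 a^3 + 27 b^2 = 4*29^3 + 27*37^2 = 97556 + 36963 = 134519
Delta = -16 * (134519) = -2152304
Delta mod 43 = 18

Delta = 18 (mod 43)


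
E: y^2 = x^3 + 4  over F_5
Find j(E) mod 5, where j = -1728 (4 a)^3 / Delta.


Delta = -16(4 a^3 + 27 b^2) mod 5 = 3
-1728 * (4 a)^3 = -1728 * (4*0)^3 mod 5 = 0
j = 0 * 3^(-1) mod 5 = 0

j = 0 (mod 5)


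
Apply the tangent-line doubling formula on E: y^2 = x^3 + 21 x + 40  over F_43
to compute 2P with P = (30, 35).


Doubling: s = (3 x1^2 + a) / (2 y1)
s = (3*30^2 + 21) / (2*35) mod 43 = 10
x3 = s^2 - 2 x1 mod 43 = 10^2 - 2*30 = 40
y3 = s (x1 - x3) - y1 mod 43 = 10 * (30 - 40) - 35 = 37

2P = (40, 37)


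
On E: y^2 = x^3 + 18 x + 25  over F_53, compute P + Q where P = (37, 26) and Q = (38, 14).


P != Q, so use the chord formula.
s = (y2 - y1) / (x2 - x1) = (41) / (1) mod 53 = 41
x3 = s^2 - x1 - x2 mod 53 = 41^2 - 37 - 38 = 16
y3 = s (x1 - x3) - y1 mod 53 = 41 * (37 - 16) - 26 = 40

P + Q = (16, 40)


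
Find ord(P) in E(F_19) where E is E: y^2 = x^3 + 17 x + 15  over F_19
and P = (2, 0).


Compute successive multiples of P until we hit O:
  1P = (2, 0)
  2P = O

ord(P) = 2


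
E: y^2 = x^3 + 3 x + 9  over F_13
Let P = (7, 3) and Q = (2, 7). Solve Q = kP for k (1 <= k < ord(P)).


Enumerate multiples of P until we hit Q = (2, 7):
  1P = (7, 3)
  2P = (0, 3)
  3P = (6, 10)
  4P = (10, 5)
  5P = (8, 5)
  6P = (2, 7)
Match found at i = 6.

k = 6


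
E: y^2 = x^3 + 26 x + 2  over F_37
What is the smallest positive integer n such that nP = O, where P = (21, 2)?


Compute successive multiples of P until we hit O:
  1P = (21, 2)
  2P = (20, 30)
  3P = (3, 12)
  4P = (6, 2)
  5P = (10, 35)
  6P = (15, 17)
  7P = (35, 33)
  8P = (28, 1)
  ... (continuing to 20P)
  20P = O

ord(P) = 20


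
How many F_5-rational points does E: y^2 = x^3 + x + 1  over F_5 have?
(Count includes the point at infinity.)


For each x in F_5, count y with y^2 = x^3 + 1 x + 1 mod 5:
  x = 0: RHS = 1, y in [1, 4]  -> 2 point(s)
  x = 2: RHS = 1, y in [1, 4]  -> 2 point(s)
  x = 3: RHS = 1, y in [1, 4]  -> 2 point(s)
  x = 4: RHS = 4, y in [2, 3]  -> 2 point(s)
Affine points: 8. Add the point at infinity: total = 9.

#E(F_5) = 9


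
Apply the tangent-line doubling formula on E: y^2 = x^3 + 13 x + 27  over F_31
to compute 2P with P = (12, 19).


Doubling: s = (3 x1^2 + a) / (2 y1)
s = (3*12^2 + 13) / (2*19) mod 31 = 6
x3 = s^2 - 2 x1 mod 31 = 6^2 - 2*12 = 12
y3 = s (x1 - x3) - y1 mod 31 = 6 * (12 - 12) - 19 = 12

2P = (12, 12)


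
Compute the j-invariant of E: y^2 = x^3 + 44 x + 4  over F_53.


Delta = -16(4 a^3 + 27 b^2) mod 53 = 47
-1728 * (4 a)^3 = -1728 * (4*44)^3 mod 53 = 35
j = 35 * 47^(-1) mod 53 = 3

j = 3 (mod 53)


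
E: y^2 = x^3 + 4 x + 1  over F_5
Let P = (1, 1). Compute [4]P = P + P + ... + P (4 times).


k = 4 = 100_2 (binary, LSB first: 001)
Double-and-add from P = (1, 1):
  bit 0 = 0: acc unchanged = O
  bit 1 = 0: acc unchanged = O
  bit 2 = 1: acc = O + (3, 0) = (3, 0)

4P = (3, 0)


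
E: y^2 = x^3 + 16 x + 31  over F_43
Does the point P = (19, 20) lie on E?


Check whether y^2 = x^3 + 16 x + 31 (mod 43) for (x, y) = (19, 20).
LHS: y^2 = 20^2 mod 43 = 13
RHS: x^3 + 16 x + 31 = 19^3 + 16*19 + 31 mod 43 = 13
LHS = RHS

Yes, on the curve


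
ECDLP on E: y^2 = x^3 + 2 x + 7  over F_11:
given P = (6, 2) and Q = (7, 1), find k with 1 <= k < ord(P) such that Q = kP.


Enumerate multiples of P until we hit Q = (7, 1):
  1P = (6, 2)
  2P = (10, 9)
  3P = (7, 10)
  4P = (7, 1)
Match found at i = 4.

k = 4


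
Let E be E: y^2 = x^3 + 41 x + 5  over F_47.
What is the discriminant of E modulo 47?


4 a^3 + 27 b^2 = 4*41^3 + 27*5^2 = 275684 + 675 = 276359
Delta = -16 * (276359) = -4421744
Delta mod 47 = 16

Delta = 16 (mod 47)


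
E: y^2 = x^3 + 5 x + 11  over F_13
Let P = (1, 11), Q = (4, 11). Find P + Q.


P != Q, so use the chord formula.
s = (y2 - y1) / (x2 - x1) = (0) / (3) mod 13 = 0
x3 = s^2 - x1 - x2 mod 13 = 0^2 - 1 - 4 = 8
y3 = s (x1 - x3) - y1 mod 13 = 0 * (1 - 8) - 11 = 2

P + Q = (8, 2)


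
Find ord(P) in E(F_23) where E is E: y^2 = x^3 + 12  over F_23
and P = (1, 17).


Compute successive multiples of P until we hit O:
  1P = (1, 17)
  2P = (11, 20)
  3P = (15, 11)
  4P = (10, 0)
  5P = (15, 12)
  6P = (11, 3)
  7P = (1, 6)
  8P = O

ord(P) = 8


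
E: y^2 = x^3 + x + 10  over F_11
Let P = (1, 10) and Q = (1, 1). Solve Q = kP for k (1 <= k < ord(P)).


Enumerate multiples of P until we hit Q = (1, 1):
  1P = (1, 10)
  2P = (2, 3)
  3P = (2, 8)
  4P = (1, 1)
Match found at i = 4.

k = 4


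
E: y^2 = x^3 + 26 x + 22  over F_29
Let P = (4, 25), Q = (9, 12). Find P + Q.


P != Q, so use the chord formula.
s = (y2 - y1) / (x2 - x1) = (16) / (5) mod 29 = 9
x3 = s^2 - x1 - x2 mod 29 = 9^2 - 4 - 9 = 10
y3 = s (x1 - x3) - y1 mod 29 = 9 * (4 - 10) - 25 = 8

P + Q = (10, 8)


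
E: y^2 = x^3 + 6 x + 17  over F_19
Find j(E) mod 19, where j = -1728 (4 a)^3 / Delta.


Delta = -16(4 a^3 + 27 b^2) mod 19 = 9
-1728 * (4 a)^3 = -1728 * (4*6)^3 mod 19 = 11
j = 11 * 9^(-1) mod 19 = 16

j = 16 (mod 19)


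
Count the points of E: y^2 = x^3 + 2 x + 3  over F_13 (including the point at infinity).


For each x in F_13, count y with y^2 = x^3 + 2 x + 3 mod 13:
  x = 0: RHS = 3, y in [4, 9]  -> 2 point(s)
  x = 3: RHS = 10, y in [6, 7]  -> 2 point(s)
  x = 4: RHS = 10, y in [6, 7]  -> 2 point(s)
  x = 6: RHS = 10, y in [6, 7]  -> 2 point(s)
  x = 7: RHS = 9, y in [3, 10]  -> 2 point(s)
  x = 9: RHS = 9, y in [3, 10]  -> 2 point(s)
  x = 10: RHS = 9, y in [3, 10]  -> 2 point(s)
  x = 11: RHS = 4, y in [2, 11]  -> 2 point(s)
  x = 12: RHS = 0, y in [0]  -> 1 point(s)
Affine points: 17. Add the point at infinity: total = 18.

#E(F_13) = 18


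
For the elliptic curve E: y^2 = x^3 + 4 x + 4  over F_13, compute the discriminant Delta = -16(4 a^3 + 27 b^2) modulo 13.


4 a^3 + 27 b^2 = 4*4^3 + 27*4^2 = 256 + 432 = 688
Delta = -16 * (688) = -11008
Delta mod 13 = 3

Delta = 3 (mod 13)


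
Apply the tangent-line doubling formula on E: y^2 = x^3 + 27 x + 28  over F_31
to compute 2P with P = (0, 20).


Doubling: s = (3 x1^2 + a) / (2 y1)
s = (3*0^2 + 27) / (2*20) mod 31 = 3
x3 = s^2 - 2 x1 mod 31 = 3^2 - 2*0 = 9
y3 = s (x1 - x3) - y1 mod 31 = 3 * (0 - 9) - 20 = 15

2P = (9, 15)


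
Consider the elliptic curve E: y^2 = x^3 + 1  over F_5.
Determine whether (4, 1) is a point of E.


Check whether y^2 = x^3 + 0 x + 1 (mod 5) for (x, y) = (4, 1).
LHS: y^2 = 1^2 mod 5 = 1
RHS: x^3 + 0 x + 1 = 4^3 + 0*4 + 1 mod 5 = 0
LHS != RHS

No, not on the curve


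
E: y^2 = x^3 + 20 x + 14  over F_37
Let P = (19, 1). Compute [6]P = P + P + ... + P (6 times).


k = 6 = 110_2 (binary, LSB first: 011)
Double-and-add from P = (19, 1):
  bit 0 = 0: acc unchanged = O
  bit 1 = 1: acc = O + (2, 32) = (2, 32)
  bit 2 = 1: acc = (2, 32) + (24, 31) = (36, 20)

6P = (36, 20)


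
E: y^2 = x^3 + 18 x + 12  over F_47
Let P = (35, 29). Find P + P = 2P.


Doubling: s = (3 x1^2 + a) / (2 y1)
s = (3*35^2 + 18) / (2*29) mod 47 = 11
x3 = s^2 - 2 x1 mod 47 = 11^2 - 2*35 = 4
y3 = s (x1 - x3) - y1 mod 47 = 11 * (35 - 4) - 29 = 30

2P = (4, 30)


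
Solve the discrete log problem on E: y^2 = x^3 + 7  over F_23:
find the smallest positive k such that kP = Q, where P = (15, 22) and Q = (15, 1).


Enumerate multiples of P until we hit Q = (15, 1):
  1P = (15, 22)
  2P = (9, 0)
  3P = (15, 1)
Match found at i = 3.

k = 3


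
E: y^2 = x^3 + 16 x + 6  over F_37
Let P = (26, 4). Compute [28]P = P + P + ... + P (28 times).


k = 28 = 11100_2 (binary, LSB first: 00111)
Double-and-add from P = (26, 4):
  bit 0 = 0: acc unchanged = O
  bit 1 = 0: acc unchanged = O
  bit 2 = 1: acc = O + (17, 14) = (17, 14)
  bit 3 = 1: acc = (17, 14) + (33, 10) = (31, 8)
  bit 4 = 1: acc = (31, 8) + (36, 10) = (19, 19)

28P = (19, 19)


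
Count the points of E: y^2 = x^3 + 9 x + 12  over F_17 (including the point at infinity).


For each x in F_17, count y with y^2 = x^3 + 9 x + 12 mod 17:
  x = 2: RHS = 4, y in [2, 15]  -> 2 point(s)
  x = 3: RHS = 15, y in [7, 10]  -> 2 point(s)
  x = 8: RHS = 1, y in [1, 16]  -> 2 point(s)
  x = 14: RHS = 9, y in [3, 14]  -> 2 point(s)
  x = 16: RHS = 2, y in [6, 11]  -> 2 point(s)
Affine points: 10. Add the point at infinity: total = 11.

#E(F_17) = 11


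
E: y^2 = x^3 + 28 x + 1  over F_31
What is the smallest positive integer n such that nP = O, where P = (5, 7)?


Compute successive multiples of P until we hit O:
  1P = (5, 7)
  2P = (0, 1)
  3P = (20, 6)
  4P = (10, 14)
  5P = (13, 19)
  6P = (23, 28)
  7P = (19, 18)
  8P = (16, 22)
  ... (continuing to 31P)
  31P = O

ord(P) = 31


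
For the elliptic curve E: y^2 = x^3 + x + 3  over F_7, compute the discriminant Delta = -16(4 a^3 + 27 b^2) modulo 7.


4 a^3 + 27 b^2 = 4*1^3 + 27*3^2 = 4 + 243 = 247
Delta = -16 * (247) = -3952
Delta mod 7 = 3

Delta = 3 (mod 7)


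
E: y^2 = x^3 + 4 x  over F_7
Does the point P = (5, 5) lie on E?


Check whether y^2 = x^3 + 4 x + 0 (mod 7) for (x, y) = (5, 5).
LHS: y^2 = 5^2 mod 7 = 4
RHS: x^3 + 4 x + 0 = 5^3 + 4*5 + 0 mod 7 = 5
LHS != RHS

No, not on the curve


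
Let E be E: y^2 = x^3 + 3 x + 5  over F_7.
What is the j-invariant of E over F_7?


Delta = -16(4 a^3 + 27 b^2) mod 7 = 2
-1728 * (4 a)^3 = -1728 * (4*3)^3 mod 7 = 6
j = 6 * 2^(-1) mod 7 = 3

j = 3 (mod 7)


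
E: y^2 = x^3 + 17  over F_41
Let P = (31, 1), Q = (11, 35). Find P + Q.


P != Q, so use the chord formula.
s = (y2 - y1) / (x2 - x1) = (34) / (21) mod 41 = 27
x3 = s^2 - x1 - x2 mod 41 = 27^2 - 31 - 11 = 31
y3 = s (x1 - x3) - y1 mod 41 = 27 * (31 - 31) - 1 = 40

P + Q = (31, 40)


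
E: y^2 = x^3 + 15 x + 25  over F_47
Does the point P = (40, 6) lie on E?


Check whether y^2 = x^3 + 15 x + 25 (mod 47) for (x, y) = (40, 6).
LHS: y^2 = 6^2 mod 47 = 36
RHS: x^3 + 15 x + 25 = 40^3 + 15*40 + 25 mod 47 = 0
LHS != RHS

No, not on the curve


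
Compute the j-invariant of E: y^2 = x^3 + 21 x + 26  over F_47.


Delta = -16(4 a^3 + 27 b^2) mod 47 = 39
-1728 * (4 a)^3 = -1728 * (4*21)^3 mod 47 = 45
j = 45 * 39^(-1) mod 47 = 12

j = 12 (mod 47)


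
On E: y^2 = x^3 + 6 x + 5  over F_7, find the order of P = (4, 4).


Compute successive multiples of P until we hit O:
  1P = (4, 4)
  2P = (3, 1)
  3P = (2, 2)
  4P = (2, 5)
  5P = (3, 6)
  6P = (4, 3)
  7P = O

ord(P) = 7


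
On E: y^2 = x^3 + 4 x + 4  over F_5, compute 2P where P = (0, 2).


Doubling: s = (3 x1^2 + a) / (2 y1)
s = (3*0^2 + 4) / (2*2) mod 5 = 1
x3 = s^2 - 2 x1 mod 5 = 1^2 - 2*0 = 1
y3 = s (x1 - x3) - y1 mod 5 = 1 * (0 - 1) - 2 = 2

2P = (1, 2)


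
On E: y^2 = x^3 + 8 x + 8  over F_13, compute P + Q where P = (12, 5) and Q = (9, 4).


P != Q, so use the chord formula.
s = (y2 - y1) / (x2 - x1) = (12) / (10) mod 13 = 9
x3 = s^2 - x1 - x2 mod 13 = 9^2 - 12 - 9 = 8
y3 = s (x1 - x3) - y1 mod 13 = 9 * (12 - 8) - 5 = 5

P + Q = (8, 5)


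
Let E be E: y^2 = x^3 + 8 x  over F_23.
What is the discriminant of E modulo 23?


4 a^3 + 27 b^2 = 4*8^3 + 27*0^2 = 2048 + 0 = 2048
Delta = -16 * (2048) = -32768
Delta mod 23 = 7

Delta = 7 (mod 23)


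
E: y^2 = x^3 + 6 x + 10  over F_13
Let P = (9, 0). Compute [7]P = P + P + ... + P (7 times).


k = 7 = 111_2 (binary, LSB first: 111)
Double-and-add from P = (9, 0):
  bit 0 = 1: acc = O + (9, 0) = (9, 0)
  bit 1 = 1: acc = (9, 0) + O = (9, 0)
  bit 2 = 1: acc = (9, 0) + O = (9, 0)

7P = (9, 0)


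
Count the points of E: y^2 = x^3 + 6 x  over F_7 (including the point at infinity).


For each x in F_7, count y with y^2 = x^3 + 6 x + 0 mod 7:
  x = 0: RHS = 0, y in [0]  -> 1 point(s)
  x = 1: RHS = 0, y in [0]  -> 1 point(s)
  x = 4: RHS = 4, y in [2, 5]  -> 2 point(s)
  x = 5: RHS = 1, y in [1, 6]  -> 2 point(s)
  x = 6: RHS = 0, y in [0]  -> 1 point(s)
Affine points: 7. Add the point at infinity: total = 8.

#E(F_7) = 8


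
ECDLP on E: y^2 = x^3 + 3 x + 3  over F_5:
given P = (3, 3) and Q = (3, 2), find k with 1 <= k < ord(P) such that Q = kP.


Enumerate multiples of P until we hit Q = (3, 2):
  1P = (3, 3)
  2P = (4, 2)
  3P = (4, 3)
  4P = (3, 2)
Match found at i = 4.

k = 4


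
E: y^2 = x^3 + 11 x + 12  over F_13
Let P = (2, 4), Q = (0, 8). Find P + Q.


P != Q, so use the chord formula.
s = (y2 - y1) / (x2 - x1) = (4) / (11) mod 13 = 11
x3 = s^2 - x1 - x2 mod 13 = 11^2 - 2 - 0 = 2
y3 = s (x1 - x3) - y1 mod 13 = 11 * (2 - 2) - 4 = 9

P + Q = (2, 9)


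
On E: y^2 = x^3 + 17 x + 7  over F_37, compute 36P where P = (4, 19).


k = 36 = 100100_2 (binary, LSB first: 001001)
Double-and-add from P = (4, 19):
  bit 0 = 0: acc unchanged = O
  bit 1 = 0: acc unchanged = O
  bit 2 = 1: acc = O + (3, 23) = (3, 23)
  bit 3 = 0: acc unchanged = (3, 23)
  bit 4 = 0: acc unchanged = (3, 23)
  bit 5 = 1: acc = (3, 23) + (22, 15) = (9, 36)

36P = (9, 36)


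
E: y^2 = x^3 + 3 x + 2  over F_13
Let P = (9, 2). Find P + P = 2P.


Doubling: s = (3 x1^2 + a) / (2 y1)
s = (3*9^2 + 3) / (2*2) mod 13 = 3
x3 = s^2 - 2 x1 mod 13 = 3^2 - 2*9 = 4
y3 = s (x1 - x3) - y1 mod 13 = 3 * (9 - 4) - 2 = 0

2P = (4, 0)


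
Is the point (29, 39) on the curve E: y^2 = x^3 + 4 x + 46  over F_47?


Check whether y^2 = x^3 + 4 x + 46 (mod 47) for (x, y) = (29, 39).
LHS: y^2 = 39^2 mod 47 = 17
RHS: x^3 + 4 x + 46 = 29^3 + 4*29 + 46 mod 47 = 17
LHS = RHS

Yes, on the curve


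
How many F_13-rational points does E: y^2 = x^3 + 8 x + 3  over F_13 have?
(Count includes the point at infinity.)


For each x in F_13, count y with y^2 = x^3 + 8 x + 3 mod 13:
  x = 0: RHS = 3, y in [4, 9]  -> 2 point(s)
  x = 1: RHS = 12, y in [5, 8]  -> 2 point(s)
  x = 2: RHS = 1, y in [1, 12]  -> 2 point(s)
  x = 5: RHS = 12, y in [5, 8]  -> 2 point(s)
  x = 7: RHS = 12, y in [5, 8]  -> 2 point(s)
  x = 10: RHS = 4, y in [2, 11]  -> 2 point(s)
Affine points: 12. Add the point at infinity: total = 13.

#E(F_13) = 13


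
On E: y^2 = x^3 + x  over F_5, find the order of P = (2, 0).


Compute successive multiples of P until we hit O:
  1P = (2, 0)
  2P = O

ord(P) = 2


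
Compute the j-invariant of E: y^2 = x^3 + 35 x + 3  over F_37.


Delta = -16(4 a^3 + 27 b^2) mod 37 = 28
-1728 * (4 a)^3 = -1728 * (4*35)^3 mod 37 = 29
j = 29 * 28^(-1) mod 37 = 5

j = 5 (mod 37)


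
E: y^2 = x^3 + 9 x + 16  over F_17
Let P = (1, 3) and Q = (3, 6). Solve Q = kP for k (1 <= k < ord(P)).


Enumerate multiples of P until we hit Q = (3, 6):
  1P = (1, 3)
  2P = (2, 12)
  3P = (10, 1)
  4P = (5, 13)
  5P = (13, 1)
  6P = (12, 13)
  7P = (3, 6)
Match found at i = 7.

k = 7


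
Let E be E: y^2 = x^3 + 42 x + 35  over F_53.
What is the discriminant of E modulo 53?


4 a^3 + 27 b^2 = 4*42^3 + 27*35^2 = 296352 + 33075 = 329427
Delta = -16 * (329427) = -5270832
Delta mod 53 = 18

Delta = 18 (mod 53)


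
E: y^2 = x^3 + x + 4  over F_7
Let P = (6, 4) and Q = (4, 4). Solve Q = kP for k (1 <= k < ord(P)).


Enumerate multiples of P until we hit Q = (4, 4):
  1P = (6, 4)
  2P = (4, 4)
Match found at i = 2.

k = 2


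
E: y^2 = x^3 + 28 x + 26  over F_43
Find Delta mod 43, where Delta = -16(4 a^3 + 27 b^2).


4 a^3 + 27 b^2 = 4*28^3 + 27*26^2 = 87808 + 18252 = 106060
Delta = -16 * (106060) = -1696960
Delta mod 43 = 35

Delta = 35 (mod 43)


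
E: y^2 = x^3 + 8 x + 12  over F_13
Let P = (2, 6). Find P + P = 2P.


Doubling: s = (3 x1^2 + a) / (2 y1)
s = (3*2^2 + 8) / (2*6) mod 13 = 6
x3 = s^2 - 2 x1 mod 13 = 6^2 - 2*2 = 6
y3 = s (x1 - x3) - y1 mod 13 = 6 * (2 - 6) - 6 = 9

2P = (6, 9)


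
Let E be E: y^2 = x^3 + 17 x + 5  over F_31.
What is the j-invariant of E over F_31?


Delta = -16(4 a^3 + 27 b^2) mod 31 = 20
-1728 * (4 a)^3 = -1728 * (4*17)^3 mod 31 = 23
j = 23 * 20^(-1) mod 31 = 12

j = 12 (mod 31)


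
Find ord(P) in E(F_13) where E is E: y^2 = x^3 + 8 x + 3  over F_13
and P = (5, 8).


Compute successive multiples of P until we hit O:
  1P = (5, 8)
  2P = (0, 9)
  3P = (7, 8)
  4P = (1, 5)
  5P = (10, 11)
  6P = (2, 12)
  7P = (2, 1)
  8P = (10, 2)
  ... (continuing to 13P)
  13P = O

ord(P) = 13


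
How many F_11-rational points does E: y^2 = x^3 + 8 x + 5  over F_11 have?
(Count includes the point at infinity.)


For each x in F_11, count y with y^2 = x^3 + 8 x + 5 mod 11:
  x = 0: RHS = 5, y in [4, 7]  -> 2 point(s)
  x = 1: RHS = 3, y in [5, 6]  -> 2 point(s)
  x = 3: RHS = 1, y in [1, 10]  -> 2 point(s)
  x = 5: RHS = 5, y in [4, 7]  -> 2 point(s)
  x = 6: RHS = 5, y in [4, 7]  -> 2 point(s)
  x = 8: RHS = 9, y in [3, 8]  -> 2 point(s)
  x = 9: RHS = 3, y in [5, 6]  -> 2 point(s)
Affine points: 14. Add the point at infinity: total = 15.

#E(F_11) = 15
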